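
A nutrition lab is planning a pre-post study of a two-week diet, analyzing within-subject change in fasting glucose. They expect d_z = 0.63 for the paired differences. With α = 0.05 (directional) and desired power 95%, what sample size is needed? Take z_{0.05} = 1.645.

For a paired (one-sample on differences) test: n = ((z_{α} + z_β) / d)².
z_{α} + z_β = 1.645 + 1.645 = 3.290.
n = (3.290 / 0.63)² = 5.222² = 27.27.
Round up.

n = 28 pairs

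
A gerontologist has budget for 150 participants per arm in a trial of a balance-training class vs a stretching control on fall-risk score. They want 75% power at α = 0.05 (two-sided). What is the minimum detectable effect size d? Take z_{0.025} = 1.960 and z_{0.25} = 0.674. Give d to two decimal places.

For two independent groups of n = 150 each: d_min = (z_{α/2} + z_β)·√(2/n).
z-sum = 1.960 + 0.674 = 2.634.
d_min = 2.634 × √(2/150) = 2.634 × 0.1155 = 0.304.

d_min ≈ 0.30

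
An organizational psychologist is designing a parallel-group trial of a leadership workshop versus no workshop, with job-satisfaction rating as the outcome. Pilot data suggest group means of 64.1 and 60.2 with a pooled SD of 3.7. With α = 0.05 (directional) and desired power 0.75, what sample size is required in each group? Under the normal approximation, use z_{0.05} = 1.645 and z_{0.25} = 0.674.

n = 10 per group

Cohen's d = |M₁ − M₂| / SD_pooled = |64.1 − 60.2| / 3.7 = 3.9 / 3.7 = 1.054.
For two independent groups with equal n: n = 2·((z_{α} + z_β) / d)².
z_{α} + z_β = 1.645 + 0.674 = 2.319.
n = 2 × (2.319 / 1.054)² = 2 × 2.200² = 2 × 4.84 = 9.7.
Round up to the next whole participant.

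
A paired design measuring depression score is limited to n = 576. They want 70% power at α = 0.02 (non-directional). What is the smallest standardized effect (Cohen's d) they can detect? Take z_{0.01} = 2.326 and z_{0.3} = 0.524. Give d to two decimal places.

For a single sample (or paired design) of n = 576: d_min = (z_{α/2} + z_β)/√n.
z-sum = 2.326 + 0.524 = 2.850.
d_min = 2.850 / √576 = 2.850 / 24.000 = 0.119.

d_min ≈ 0.12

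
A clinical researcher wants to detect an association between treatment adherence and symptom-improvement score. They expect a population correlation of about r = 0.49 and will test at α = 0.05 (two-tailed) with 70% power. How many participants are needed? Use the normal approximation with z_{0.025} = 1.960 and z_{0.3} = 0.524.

Fisher's z: C = ½·ln((1+r)/(1−r)) = ½·ln(2.9216) = 0.5361.
n = ((z_{α/2} + z_β)/C)² + 3.
(1.960 + 0.524) / 0.5361 = 2.484 / 0.5361 = 4.633.
n = 4.633² + 3 = 21.47 + 3 = 24.5.
Round up.

n = 25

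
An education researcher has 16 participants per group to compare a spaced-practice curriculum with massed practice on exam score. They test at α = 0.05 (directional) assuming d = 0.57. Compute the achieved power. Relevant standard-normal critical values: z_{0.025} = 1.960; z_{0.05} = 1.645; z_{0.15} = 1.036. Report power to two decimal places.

power ≈ 0.49

For two equal groups, power = Φ(d·√(n/2) − z_{α}).
d·√(n/2) = 0.57 × √(16/2) = 0.57 × 2.828 = 1.612.
z_β = 1.612 − 1.645 = -0.033.
Power = Φ(-0.033) = 0.487.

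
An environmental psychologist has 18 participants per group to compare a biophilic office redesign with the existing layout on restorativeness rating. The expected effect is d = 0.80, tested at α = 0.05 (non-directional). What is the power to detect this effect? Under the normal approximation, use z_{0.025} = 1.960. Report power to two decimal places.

For two equal groups, power = Φ(d·√(n/2) − z_{α/2}).
d·√(n/2) = 0.80 × √(18/2) = 0.80 × 3.000 = 2.400.
z_β = 2.400 − 1.960 = 0.440.
Power = Φ(0.440) = 0.670.

power ≈ 0.67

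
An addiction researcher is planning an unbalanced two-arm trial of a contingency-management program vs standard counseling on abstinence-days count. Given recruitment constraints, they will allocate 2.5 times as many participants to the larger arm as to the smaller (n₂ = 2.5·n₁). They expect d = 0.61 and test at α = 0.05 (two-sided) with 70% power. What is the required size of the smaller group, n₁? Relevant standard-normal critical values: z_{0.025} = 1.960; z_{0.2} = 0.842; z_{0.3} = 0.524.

With allocation ratio k = n₂/n₁ = 2.5, Var(x̄₁−x̄₂) = σ²(1/n₁ + 1/(k·n₁)) = σ²·(k+1)/(k·n₁).
So n₁ = (1 + 1/k)·((z_{α/2} + z_β)/d)² = 1.400 × (2.484/0.61)².
n₁ = 1.400 × 16.58 = 23.2.
Round up: n₁ = 24, giving n₂ = 2.5 × 24 = 60.

n₁ = 24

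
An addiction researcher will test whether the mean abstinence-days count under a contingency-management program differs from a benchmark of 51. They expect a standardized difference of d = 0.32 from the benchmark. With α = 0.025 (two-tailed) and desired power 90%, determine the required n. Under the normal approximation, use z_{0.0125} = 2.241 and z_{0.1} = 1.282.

For a one-sample test: n = ((z_{α/2} + z_β) / d)².
z_{α/2} + z_β = 2.241 + 1.282 = 3.523.
n = (3.523 / 0.32)² = 11.009² = 121.21.
Round up.

n = 122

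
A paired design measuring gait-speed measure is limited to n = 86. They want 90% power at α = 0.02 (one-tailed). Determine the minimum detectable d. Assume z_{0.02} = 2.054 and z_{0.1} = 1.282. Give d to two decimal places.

d_min ≈ 0.36

For a single sample (or paired design) of n = 86: d_min = (z_{α} + z_β)/√n.
z-sum = 2.054 + 1.282 = 3.336.
d_min = 3.336 / √86 = 3.336 / 9.274 = 0.360.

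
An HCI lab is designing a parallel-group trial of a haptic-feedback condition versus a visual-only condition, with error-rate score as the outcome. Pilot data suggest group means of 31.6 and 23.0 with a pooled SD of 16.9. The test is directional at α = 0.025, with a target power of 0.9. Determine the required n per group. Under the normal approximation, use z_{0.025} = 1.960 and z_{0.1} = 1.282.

n = 82 per group

Cohen's d = |M₁ − M₂| / SD_pooled = |31.6 − 23.0| / 16.9 = 8.6 / 16.9 = 0.509.
For two independent groups with equal n: n = 2·((z_{α} + z_β) / d)².
z_{α} + z_β = 1.960 + 1.282 = 3.242.
n = 2 × (3.242 / 0.509)² = 2 × 6.369² = 2 × 40.57 = 81.1.
Round up to the next whole participant.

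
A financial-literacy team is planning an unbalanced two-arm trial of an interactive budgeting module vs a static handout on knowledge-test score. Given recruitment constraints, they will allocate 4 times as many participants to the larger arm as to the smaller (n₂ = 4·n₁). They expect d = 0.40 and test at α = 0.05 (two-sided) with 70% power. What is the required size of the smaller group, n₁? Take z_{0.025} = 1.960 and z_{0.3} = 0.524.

With allocation ratio k = n₂/n₁ = 4, Var(x̄₁−x̄₂) = σ²(1/n₁ + 1/(k·n₁)) = σ²·(k+1)/(k·n₁).
So n₁ = (1 + 1/k)·((z_{α/2} + z_β)/d)² = 1.250 × (2.484/0.40)².
n₁ = 1.250 × 38.56 = 48.2.
Round up: n₁ = 49, giving n₂ = 4 × 49 = 196.

n₁ = 49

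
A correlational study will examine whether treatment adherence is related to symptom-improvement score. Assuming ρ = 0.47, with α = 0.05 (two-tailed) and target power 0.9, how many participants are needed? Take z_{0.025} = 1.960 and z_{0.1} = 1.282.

n = 44

Fisher's z: C = ½·ln((1+r)/(1−r)) = ½·ln(2.7736) = 0.5101.
n = ((z_{α/2} + z_β)/C)² + 3.
(1.960 + 1.282) / 0.5101 = 3.242 / 0.5101 = 6.356.
n = 6.356² + 3 = 40.39 + 3 = 43.4.
Round up.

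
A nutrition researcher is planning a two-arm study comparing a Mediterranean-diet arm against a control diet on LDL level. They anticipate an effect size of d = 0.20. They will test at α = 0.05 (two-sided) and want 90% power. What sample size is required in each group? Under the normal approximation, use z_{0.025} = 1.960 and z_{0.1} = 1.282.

n = 526 per group

For two independent groups with equal n: n = 2·((z_{α/2} + z_β) / d)².
z_{α/2} + z_β = 1.960 + 1.282 = 3.242.
n = 2 × (3.242 / 0.20)² = 2 × 16.210² = 2 × 262.76 = 525.5.
Round up to the next whole participant.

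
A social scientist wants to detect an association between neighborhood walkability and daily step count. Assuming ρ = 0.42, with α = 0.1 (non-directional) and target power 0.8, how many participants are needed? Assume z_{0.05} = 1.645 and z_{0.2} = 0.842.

Fisher's z: C = ½·ln((1+r)/(1−r)) = ½·ln(2.4483) = 0.4477.
n = ((z_{α/2} + z_β)/C)² + 3.
(1.645 + 0.842) / 0.4477 = 2.487 / 0.4477 = 5.555.
n = 5.555² + 3 = 30.86 + 3 = 33.9.
Round up.

n = 34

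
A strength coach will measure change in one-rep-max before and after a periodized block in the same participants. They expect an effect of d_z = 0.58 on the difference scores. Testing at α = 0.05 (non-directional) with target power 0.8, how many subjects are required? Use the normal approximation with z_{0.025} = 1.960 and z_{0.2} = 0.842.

For a paired (one-sample on differences) test: n = ((z_{α/2} + z_β) / d)².
z_{α/2} + z_β = 1.960 + 0.842 = 2.802.
n = (2.802 / 0.58)² = 4.831² = 23.34.
Round up.

n = 24 pairs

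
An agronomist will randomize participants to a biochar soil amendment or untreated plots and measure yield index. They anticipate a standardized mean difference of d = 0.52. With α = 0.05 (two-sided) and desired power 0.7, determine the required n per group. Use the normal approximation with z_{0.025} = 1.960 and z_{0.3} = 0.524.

For two independent groups with equal n: n = 2·((z_{α/2} + z_β) / d)².
z_{α/2} + z_β = 1.960 + 0.524 = 2.484.
n = 2 × (2.484 / 0.52)² = 2 × 4.777² = 2 × 22.82 = 45.6.
Round up to the next whole participant.

n = 46 per group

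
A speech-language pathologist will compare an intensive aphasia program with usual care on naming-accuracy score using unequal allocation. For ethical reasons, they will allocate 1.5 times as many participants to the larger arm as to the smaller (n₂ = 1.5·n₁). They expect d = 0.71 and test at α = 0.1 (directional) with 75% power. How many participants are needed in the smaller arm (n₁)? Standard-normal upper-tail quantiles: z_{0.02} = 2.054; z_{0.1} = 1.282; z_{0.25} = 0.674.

With allocation ratio k = n₂/n₁ = 1.5, Var(x̄₁−x̄₂) = σ²(1/n₁ + 1/(k·n₁)) = σ²·(k+1)/(k·n₁).
So n₁ = (1 + 1/k)·((z_{α} + z_β)/d)² = 1.667 × (1.956/0.71)².
n₁ = 1.667 × 7.59 = 12.6.
Round up: n₁ = 13, giving n₂ = ⌈1.5 × 13⌉ = ⌈19.5⌉ = 20.

n₁ = 13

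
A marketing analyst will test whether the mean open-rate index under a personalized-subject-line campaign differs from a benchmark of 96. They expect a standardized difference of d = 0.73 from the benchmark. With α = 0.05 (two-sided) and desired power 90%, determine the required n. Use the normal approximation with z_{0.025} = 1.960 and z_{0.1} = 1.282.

n = 20

For a one-sample test: n = ((z_{α/2} + z_β) / d)².
z_{α/2} + z_β = 1.960 + 1.282 = 3.242.
n = (3.242 / 0.73)² = 4.441² = 19.72.
Round up.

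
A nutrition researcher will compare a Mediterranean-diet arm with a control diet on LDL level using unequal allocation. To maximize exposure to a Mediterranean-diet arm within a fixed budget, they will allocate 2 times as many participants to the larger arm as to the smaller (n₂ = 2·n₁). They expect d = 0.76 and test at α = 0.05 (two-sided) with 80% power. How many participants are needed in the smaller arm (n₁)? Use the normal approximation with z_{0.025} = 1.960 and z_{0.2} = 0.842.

With allocation ratio k = n₂/n₁ = 2, Var(x̄₁−x̄₂) = σ²(1/n₁ + 1/(k·n₁)) = σ²·(k+1)/(k·n₁).
So n₁ = (1 + 1/k)·((z_{α/2} + z_β)/d)² = 1.500 × (2.802/0.76)².
n₁ = 1.500 × 13.59 = 20.4.
Round up: n₁ = 21, giving n₂ = 2 × 21 = 42.

n₁ = 21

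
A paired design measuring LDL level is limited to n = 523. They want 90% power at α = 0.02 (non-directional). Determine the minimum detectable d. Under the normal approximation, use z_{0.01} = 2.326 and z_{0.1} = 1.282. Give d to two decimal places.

d_min ≈ 0.16

For a single sample (or paired design) of n = 523: d_min = (z_{α/2} + z_β)/√n.
z-sum = 2.326 + 1.282 = 3.608.
d_min = 3.608 / √523 = 3.608 / 22.869 = 0.158.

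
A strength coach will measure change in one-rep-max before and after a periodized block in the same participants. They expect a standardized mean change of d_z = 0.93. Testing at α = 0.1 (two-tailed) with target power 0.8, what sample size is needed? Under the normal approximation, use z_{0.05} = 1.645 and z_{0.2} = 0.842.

For a paired (one-sample on differences) test: n = ((z_{α/2} + z_β) / d)².
z_{α/2} + z_β = 1.645 + 0.842 = 2.487.
n = (2.487 / 0.93)² = 2.674² = 7.15.
Round up.

n = 8 pairs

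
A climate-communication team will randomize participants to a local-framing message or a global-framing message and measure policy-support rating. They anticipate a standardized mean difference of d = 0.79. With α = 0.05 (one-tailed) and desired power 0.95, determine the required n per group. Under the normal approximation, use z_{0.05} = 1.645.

n = 35 per group

For two independent groups with equal n: n = 2·((z_{α} + z_β) / d)².
z_{α} + z_β = 1.645 + 1.645 = 3.290.
n = 2 × (3.290 / 0.79)² = 2 × 4.165² = 2 × 17.34 = 34.7.
Round up to the next whole participant.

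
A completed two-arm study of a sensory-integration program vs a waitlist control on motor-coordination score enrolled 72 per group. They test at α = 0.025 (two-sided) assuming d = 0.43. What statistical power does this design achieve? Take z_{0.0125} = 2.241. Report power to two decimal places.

power ≈ 0.63

For two equal groups, power = Φ(d·√(n/2) − z_{α/2}).
d·√(n/2) = 0.43 × √(72/2) = 0.43 × 6.000 = 2.580.
z_β = 2.580 − 2.241 = 0.339.
Power = Φ(0.339) = 0.633.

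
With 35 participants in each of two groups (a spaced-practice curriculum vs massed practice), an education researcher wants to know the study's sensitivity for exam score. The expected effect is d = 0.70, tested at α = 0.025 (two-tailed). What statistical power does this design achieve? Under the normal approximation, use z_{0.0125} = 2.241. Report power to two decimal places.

For two equal groups, power = Φ(d·√(n/2) − z_{α/2}).
d·√(n/2) = 0.70 × √(35/2) = 0.70 × 4.183 = 2.928.
z_β = 2.928 − 2.241 = 0.687.
Power = Φ(0.687) = 0.754.

power ≈ 0.75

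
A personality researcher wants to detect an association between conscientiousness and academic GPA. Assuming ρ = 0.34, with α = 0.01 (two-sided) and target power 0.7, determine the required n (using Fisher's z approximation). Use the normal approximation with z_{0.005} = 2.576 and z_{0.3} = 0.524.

n = 80

Fisher's z: C = ½·ln((1+r)/(1−r)) = ½·ln(2.0303) = 0.3541.
n = ((z_{α/2} + z_β)/C)² + 3.
(2.576 + 0.524) / 0.3541 = 3.100 / 0.3541 = 8.755.
n = 8.755² + 3 = 76.64 + 3 = 79.6.
Round up.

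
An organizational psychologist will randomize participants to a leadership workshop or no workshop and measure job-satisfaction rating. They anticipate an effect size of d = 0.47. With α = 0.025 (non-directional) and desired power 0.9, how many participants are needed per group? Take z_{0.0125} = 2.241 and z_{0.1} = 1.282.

For two independent groups with equal n: n = 2·((z_{α/2} + z_β) / d)².
z_{α/2} + z_β = 2.241 + 1.282 = 3.523.
n = 2 × (3.523 / 0.47)² = 2 × 7.496² = 2 × 56.19 = 112.4.
Round up to the next whole participant.

n = 113 per group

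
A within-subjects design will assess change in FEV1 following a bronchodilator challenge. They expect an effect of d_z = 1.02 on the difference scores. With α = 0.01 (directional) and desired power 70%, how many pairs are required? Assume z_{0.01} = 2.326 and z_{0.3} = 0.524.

n = 8 pairs

For a paired (one-sample on differences) test: n = ((z_{α} + z_β) / d)².
z_{α} + z_β = 2.326 + 0.524 = 2.850.
n = (2.850 / 1.02)² = 2.794² = 7.81.
Round up.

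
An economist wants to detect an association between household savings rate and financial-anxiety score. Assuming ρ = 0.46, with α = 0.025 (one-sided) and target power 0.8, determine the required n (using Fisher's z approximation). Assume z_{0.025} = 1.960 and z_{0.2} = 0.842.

n = 35

Fisher's z: C = ½·ln((1+r)/(1−r)) = ½·ln(2.7037) = 0.4973.
n = ((z_{α} + z_β)/C)² + 3.
(1.960 + 0.842) / 0.4973 = 2.802 / 0.4973 = 5.634.
n = 5.634² + 3 = 31.75 + 3 = 34.7.
Round up.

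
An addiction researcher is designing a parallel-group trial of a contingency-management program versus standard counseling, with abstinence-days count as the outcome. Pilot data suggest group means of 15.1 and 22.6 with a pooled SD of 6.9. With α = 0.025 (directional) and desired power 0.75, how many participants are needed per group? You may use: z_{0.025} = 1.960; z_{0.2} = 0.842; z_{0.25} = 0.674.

Cohen's d = |M₁ − M₂| / SD_pooled = |15.1 − 22.6| / 6.9 = 7.5 / 6.9 = 1.087.
For two independent groups with equal n: n = 2·((z_{α} + z_β) / d)².
z_{α} + z_β = 1.960 + 0.674 = 2.634.
n = 2 × (2.634 / 1.087)² = 2 × 2.423² = 2 × 5.87 = 11.7.
Round up to the next whole participant.

n = 12 per group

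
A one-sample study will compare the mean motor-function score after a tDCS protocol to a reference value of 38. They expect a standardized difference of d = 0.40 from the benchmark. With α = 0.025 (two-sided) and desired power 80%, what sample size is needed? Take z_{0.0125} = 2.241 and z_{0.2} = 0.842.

For a one-sample test: n = ((z_{α/2} + z_β) / d)².
z_{α/2} + z_β = 2.241 + 0.842 = 3.083.
n = (3.083 / 0.40)² = 7.708² = 59.41.
Round up.

n = 60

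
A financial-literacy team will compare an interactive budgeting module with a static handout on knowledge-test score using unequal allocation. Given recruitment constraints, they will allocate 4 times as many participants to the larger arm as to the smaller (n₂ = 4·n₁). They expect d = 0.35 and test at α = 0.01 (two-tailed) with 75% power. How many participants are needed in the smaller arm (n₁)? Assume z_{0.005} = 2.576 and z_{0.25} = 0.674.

n₁ = 108

With allocation ratio k = n₂/n₁ = 4, Var(x̄₁−x̄₂) = σ²(1/n₁ + 1/(k·n₁)) = σ²·(k+1)/(k·n₁).
So n₁ = (1 + 1/k)·((z_{α/2} + z_β)/d)² = 1.250 × (3.250/0.35)².
n₁ = 1.250 × 86.22 = 107.8.
Round up: n₁ = 108, giving n₂ = 4 × 108 = 432.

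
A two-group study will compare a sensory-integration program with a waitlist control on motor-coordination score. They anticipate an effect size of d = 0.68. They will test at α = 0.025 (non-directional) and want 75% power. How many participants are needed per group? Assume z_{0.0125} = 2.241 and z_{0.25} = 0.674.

n = 37 per group

For two independent groups with equal n: n = 2·((z_{α/2} + z_β) / d)².
z_{α/2} + z_β = 2.241 + 0.674 = 2.915.
n = 2 × (2.915 / 0.68)² = 2 × 4.287² = 2 × 18.38 = 36.8.
Round up to the next whole participant.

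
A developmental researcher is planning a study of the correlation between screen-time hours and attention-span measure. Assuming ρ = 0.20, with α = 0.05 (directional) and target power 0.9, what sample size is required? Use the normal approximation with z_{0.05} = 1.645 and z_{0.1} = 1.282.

Fisher's z: C = ½·ln((1+r)/(1−r)) = ½·ln(1.5000) = 0.2027.
n = ((z_{α} + z_β)/C)² + 3.
(1.645 + 1.282) / 0.2027 = 2.927 / 0.2027 = 14.440.
n = 14.440² + 3 = 208.52 + 3 = 211.5.
Round up.

n = 212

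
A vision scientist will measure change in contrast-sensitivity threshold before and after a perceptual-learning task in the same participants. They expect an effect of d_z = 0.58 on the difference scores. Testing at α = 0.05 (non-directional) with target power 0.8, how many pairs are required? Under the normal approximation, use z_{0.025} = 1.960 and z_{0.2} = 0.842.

For a paired (one-sample on differences) test: n = ((z_{α/2} + z_β) / d)².
z_{α/2} + z_β = 1.960 + 0.842 = 2.802.
n = (2.802 / 0.58)² = 4.831² = 23.34.
Round up.

n = 24 pairs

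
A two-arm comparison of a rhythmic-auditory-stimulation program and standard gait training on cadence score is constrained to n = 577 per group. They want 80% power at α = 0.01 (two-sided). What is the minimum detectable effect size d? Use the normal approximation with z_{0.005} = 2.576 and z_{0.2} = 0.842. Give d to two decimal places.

For two independent groups of n = 577 each: d_min = (z_{α/2} + z_β)·√(2/n).
z-sum = 2.576 + 0.842 = 3.418.
d_min = 3.418 × √(2/577) = 3.418 × 0.0589 = 0.201.

d_min ≈ 0.20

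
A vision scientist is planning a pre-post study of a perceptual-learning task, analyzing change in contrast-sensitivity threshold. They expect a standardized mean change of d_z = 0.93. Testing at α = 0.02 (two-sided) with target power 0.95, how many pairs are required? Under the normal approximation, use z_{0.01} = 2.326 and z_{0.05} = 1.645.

n = 19 pairs

For a paired (one-sample on differences) test: n = ((z_{α/2} + z_β) / d)².
z_{α/2} + z_β = 2.326 + 1.645 = 3.971.
n = (3.971 / 0.93)² = 4.270² = 18.23.
Round up.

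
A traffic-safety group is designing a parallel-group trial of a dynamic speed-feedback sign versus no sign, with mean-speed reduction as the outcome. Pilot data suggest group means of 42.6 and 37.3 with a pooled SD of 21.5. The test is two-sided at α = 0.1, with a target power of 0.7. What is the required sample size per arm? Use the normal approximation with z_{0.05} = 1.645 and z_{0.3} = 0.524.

n = 155 per group

Cohen's d = |M₁ − M₂| / SD_pooled = |42.6 − 37.3| / 21.5 = 5.3 / 21.5 = 0.247.
For two independent groups with equal n: n = 2·((z_{α/2} + z_β) / d)².
z_{α/2} + z_β = 1.645 + 0.524 = 2.169.
n = 2 × (2.169 / 0.247)² = 2 × 8.781² = 2 × 77.11 = 154.2.
Round up to the next whole participant.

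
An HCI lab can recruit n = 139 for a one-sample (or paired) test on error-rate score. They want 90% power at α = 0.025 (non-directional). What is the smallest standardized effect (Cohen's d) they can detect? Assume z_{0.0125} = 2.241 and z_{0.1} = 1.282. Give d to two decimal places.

For a single sample (or paired design) of n = 139: d_min = (z_{α/2} + z_β)/√n.
z-sum = 2.241 + 1.282 = 3.523.
d_min = 3.523 / √139 = 3.523 / 11.790 = 0.299.

d_min ≈ 0.30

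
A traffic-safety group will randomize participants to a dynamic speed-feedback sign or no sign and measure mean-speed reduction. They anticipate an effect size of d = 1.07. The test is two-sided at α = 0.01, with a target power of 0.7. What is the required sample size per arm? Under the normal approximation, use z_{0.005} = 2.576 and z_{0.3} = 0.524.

For two independent groups with equal n: n = 2·((z_{α/2} + z_β) / d)².
z_{α/2} + z_β = 2.576 + 0.524 = 3.100.
n = 2 × (3.100 / 1.07)² = 2 × 2.897² = 2 × 8.39 = 16.8.
Round up to the next whole participant.

n = 17 per group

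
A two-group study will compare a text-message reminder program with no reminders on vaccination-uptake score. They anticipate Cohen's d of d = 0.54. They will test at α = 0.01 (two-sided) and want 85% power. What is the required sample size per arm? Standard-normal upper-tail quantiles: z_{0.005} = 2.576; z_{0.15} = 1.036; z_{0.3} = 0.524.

For two independent groups with equal n: n = 2·((z_{α/2} + z_β) / d)².
z_{α/2} + z_β = 2.576 + 1.036 = 3.612.
n = 2 × (3.612 / 0.54)² = 2 × 6.689² = 2 × 44.74 = 89.5.
Round up to the next whole participant.

n = 90 per group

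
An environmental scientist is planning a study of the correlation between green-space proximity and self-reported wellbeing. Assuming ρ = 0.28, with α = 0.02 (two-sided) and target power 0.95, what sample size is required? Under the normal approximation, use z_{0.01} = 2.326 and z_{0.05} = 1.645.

n = 194

Fisher's z: C = ½·ln((1+r)/(1−r)) = ½·ln(1.7778) = 0.2877.
n = ((z_{α/2} + z_β)/C)² + 3.
(2.326 + 1.645) / 0.2877 = 3.971 / 0.2877 = 13.803.
n = 13.803² + 3 = 190.51 + 3 = 193.5.
Round up.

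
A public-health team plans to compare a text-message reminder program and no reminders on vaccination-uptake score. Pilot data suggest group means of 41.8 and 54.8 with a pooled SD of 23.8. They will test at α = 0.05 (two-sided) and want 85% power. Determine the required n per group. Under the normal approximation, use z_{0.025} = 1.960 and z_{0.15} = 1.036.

n = 61 per group

Cohen's d = |M₁ − M₂| / SD_pooled = |41.8 − 54.8| / 23.8 = 13.0 / 23.8 = 0.546.
For two independent groups with equal n: n = 2·((z_{α/2} + z_β) / d)².
z_{α/2} + z_β = 1.960 + 1.036 = 2.996.
n = 2 × (2.996 / 0.546)² = 2 × 5.487² = 2 × 30.11 = 60.2.
Round up to the next whole participant.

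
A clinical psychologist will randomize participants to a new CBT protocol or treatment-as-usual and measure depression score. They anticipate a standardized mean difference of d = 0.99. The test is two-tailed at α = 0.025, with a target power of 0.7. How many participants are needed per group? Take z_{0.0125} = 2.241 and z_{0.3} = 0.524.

For two independent groups with equal n: n = 2·((z_{α/2} + z_β) / d)².
z_{α/2} + z_β = 2.241 + 0.524 = 2.765.
n = 2 × (2.765 / 0.99)² = 2 × 2.793² = 2 × 7.80 = 15.6.
Round up to the next whole participant.

n = 16 per group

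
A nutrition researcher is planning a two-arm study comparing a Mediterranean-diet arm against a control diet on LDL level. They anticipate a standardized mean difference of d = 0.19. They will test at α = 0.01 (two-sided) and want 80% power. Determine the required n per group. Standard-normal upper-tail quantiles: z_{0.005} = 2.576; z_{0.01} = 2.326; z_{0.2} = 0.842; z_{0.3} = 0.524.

For two independent groups with equal n: n = 2·((z_{α/2} + z_β) / d)².
z_{α/2} + z_β = 2.576 + 0.842 = 3.418.
n = 2 × (3.418 / 0.19)² = 2 × 17.989² = 2 × 323.62 = 647.2.
Round up to the next whole participant.

n = 648 per group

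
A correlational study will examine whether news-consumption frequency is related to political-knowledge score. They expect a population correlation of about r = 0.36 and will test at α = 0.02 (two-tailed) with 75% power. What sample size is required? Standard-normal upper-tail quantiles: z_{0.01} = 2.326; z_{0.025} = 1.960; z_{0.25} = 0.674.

n = 67

Fisher's z: C = ½·ln((1+r)/(1−r)) = ½·ln(2.1250) = 0.3769.
n = ((z_{α/2} + z_β)/C)² + 3.
(2.326 + 0.674) / 0.3769 = 3.000 / 0.3769 = 7.960.
n = 7.960² + 3 = 63.36 + 3 = 66.4.
Round up.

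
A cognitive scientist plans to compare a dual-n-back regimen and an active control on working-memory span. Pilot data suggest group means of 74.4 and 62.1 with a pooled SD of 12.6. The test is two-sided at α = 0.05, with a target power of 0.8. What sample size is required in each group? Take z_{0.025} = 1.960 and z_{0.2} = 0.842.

n = 17 per group

Cohen's d = |M₁ − M₂| / SD_pooled = |74.4 − 62.1| / 12.6 = 12.3 / 12.6 = 0.976.
For two independent groups with equal n: n = 2·((z_{α/2} + z_β) / d)².
z_{α/2} + z_β = 1.960 + 0.842 = 2.802.
n = 2 × (2.802 / 0.976)² = 2 × 2.871² = 2 × 8.24 = 16.5.
Round up to the next whole participant.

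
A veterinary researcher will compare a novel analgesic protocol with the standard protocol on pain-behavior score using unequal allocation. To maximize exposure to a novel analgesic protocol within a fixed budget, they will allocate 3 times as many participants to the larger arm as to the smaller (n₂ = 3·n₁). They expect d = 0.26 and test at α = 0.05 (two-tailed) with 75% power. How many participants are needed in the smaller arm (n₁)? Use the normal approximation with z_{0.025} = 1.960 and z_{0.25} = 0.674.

With allocation ratio k = n₂/n₁ = 3, Var(x̄₁−x̄₂) = σ²(1/n₁ + 1/(k·n₁)) = σ²·(k+1)/(k·n₁).
So n₁ = (1 + 1/k)·((z_{α/2} + z_β)/d)² = 1.333 × (2.634/0.26)².
n₁ = 1.333 × 102.63 = 136.8.
Round up: n₁ = 137, giving n₂ = 3 × 137 = 411.

n₁ = 137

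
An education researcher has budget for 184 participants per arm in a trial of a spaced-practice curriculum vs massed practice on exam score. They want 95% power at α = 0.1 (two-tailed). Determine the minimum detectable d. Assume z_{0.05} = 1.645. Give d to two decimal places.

For two independent groups of n = 184 each: d_min = (z_{α/2} + z_β)·√(2/n).
z-sum = 1.645 + 1.645 = 3.290.
d_min = 3.290 × √(2/184) = 3.290 × 0.1043 = 0.343.

d_min ≈ 0.34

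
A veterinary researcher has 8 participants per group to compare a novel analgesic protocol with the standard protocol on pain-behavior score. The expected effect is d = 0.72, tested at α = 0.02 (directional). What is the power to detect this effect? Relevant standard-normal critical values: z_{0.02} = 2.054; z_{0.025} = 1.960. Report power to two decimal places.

For two equal groups, power = Φ(d·√(n/2) − z_{α}).
d·√(n/2) = 0.72 × √(8/2) = 0.72 × 2.000 = 1.440.
z_β = 1.440 − 2.054 = -0.614.
Power = Φ(-0.614) = 0.270.

power ≈ 0.27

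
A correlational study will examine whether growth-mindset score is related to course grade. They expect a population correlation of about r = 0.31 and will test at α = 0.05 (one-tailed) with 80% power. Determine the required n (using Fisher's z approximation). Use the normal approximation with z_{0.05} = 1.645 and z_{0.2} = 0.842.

n = 64

Fisher's z: C = ½·ln((1+r)/(1−r)) = ½·ln(1.8986) = 0.3205.
n = ((z_{α} + z_β)/C)² + 3.
(1.645 + 0.842) / 0.3205 = 2.487 / 0.3205 = 7.760.
n = 7.760² + 3 = 60.21 + 3 = 63.2.
Round up.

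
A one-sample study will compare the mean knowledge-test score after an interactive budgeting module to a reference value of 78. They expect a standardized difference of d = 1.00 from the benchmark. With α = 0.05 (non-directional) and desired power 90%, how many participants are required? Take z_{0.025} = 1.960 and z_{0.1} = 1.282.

n = 11

For a one-sample test: n = ((z_{α/2} + z_β) / d)².
z_{α/2} + z_β = 1.960 + 1.282 = 3.242.
n = (3.242 / 1.00)² = 3.242² = 10.51.
Round up.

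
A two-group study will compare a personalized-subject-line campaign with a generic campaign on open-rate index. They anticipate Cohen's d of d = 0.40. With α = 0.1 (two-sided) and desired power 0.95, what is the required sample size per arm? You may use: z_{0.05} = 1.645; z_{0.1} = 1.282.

For two independent groups with equal n: n = 2·((z_{α/2} + z_β) / d)².
z_{α/2} + z_β = 1.645 + 1.645 = 3.290.
n = 2 × (3.290 / 0.40)² = 2 × 8.225² = 2 × 67.65 = 135.3.
Round up to the next whole participant.

n = 136 per group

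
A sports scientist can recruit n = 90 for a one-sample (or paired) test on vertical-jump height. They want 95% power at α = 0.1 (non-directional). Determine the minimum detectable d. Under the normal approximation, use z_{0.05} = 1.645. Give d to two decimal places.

For a single sample (or paired design) of n = 90: d_min = (z_{α/2} + z_β)/√n.
z-sum = 1.645 + 1.645 = 3.290.
d_min = 3.290 / √90 = 3.290 / 9.487 = 0.347.

d_min ≈ 0.35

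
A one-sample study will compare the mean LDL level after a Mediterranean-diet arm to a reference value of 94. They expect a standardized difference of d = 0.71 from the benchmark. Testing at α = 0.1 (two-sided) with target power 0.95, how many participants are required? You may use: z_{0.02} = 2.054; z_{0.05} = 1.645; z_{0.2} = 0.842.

n = 22

For a one-sample test: n = ((z_{α/2} + z_β) / d)².
z_{α/2} + z_β = 1.645 + 1.645 = 3.290.
n = (3.290 / 0.71)² = 4.634² = 21.47.
Round up.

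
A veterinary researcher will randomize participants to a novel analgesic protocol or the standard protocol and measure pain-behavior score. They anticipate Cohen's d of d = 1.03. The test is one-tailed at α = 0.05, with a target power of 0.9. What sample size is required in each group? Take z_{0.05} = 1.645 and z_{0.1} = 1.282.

n = 17 per group

For two independent groups with equal n: n = 2·((z_{α} + z_β) / d)².
z_{α} + z_β = 1.645 + 1.282 = 2.927.
n = 2 × (2.927 / 1.03)² = 2 × 2.842² = 2 × 8.08 = 16.2.
Round up to the next whole participant.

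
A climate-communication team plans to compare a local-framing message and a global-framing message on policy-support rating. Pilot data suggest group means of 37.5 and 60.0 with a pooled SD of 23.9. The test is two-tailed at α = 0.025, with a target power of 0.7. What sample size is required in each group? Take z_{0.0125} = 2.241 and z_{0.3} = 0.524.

Cohen's d = |M₁ − M₂| / SD_pooled = |37.5 − 60.0| / 23.9 = 22.5 / 23.9 = 0.941.
For two independent groups with equal n: n = 2·((z_{α/2} + z_β) / d)².
z_{α/2} + z_β = 2.241 + 0.524 = 2.765.
n = 2 × (2.765 / 0.941)² = 2 × 2.938² = 2 × 8.63 = 17.3.
Round up to the next whole participant.

n = 18 per group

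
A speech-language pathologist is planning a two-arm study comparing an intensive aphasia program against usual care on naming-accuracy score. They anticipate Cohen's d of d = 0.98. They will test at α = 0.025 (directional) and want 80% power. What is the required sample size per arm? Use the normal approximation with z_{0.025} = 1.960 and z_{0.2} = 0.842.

n = 17 per group

For two independent groups with equal n: n = 2·((z_{α} + z_β) / d)².
z_{α} + z_β = 1.960 + 0.842 = 2.802.
n = 2 × (2.802 / 0.98)² = 2 × 2.859² = 2 × 8.17 = 16.3.
Round up to the next whole participant.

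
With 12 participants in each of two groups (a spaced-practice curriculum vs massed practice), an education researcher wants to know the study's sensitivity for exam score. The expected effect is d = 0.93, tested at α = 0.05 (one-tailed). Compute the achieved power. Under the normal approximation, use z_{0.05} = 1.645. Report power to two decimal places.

For two equal groups, power = Φ(d·√(n/2) − z_{α}).
d·√(n/2) = 0.93 × √(12/2) = 0.93 × 2.449 = 2.278.
z_β = 2.278 − 1.645 = 0.633.
Power = Φ(0.633) = 0.737.

power ≈ 0.74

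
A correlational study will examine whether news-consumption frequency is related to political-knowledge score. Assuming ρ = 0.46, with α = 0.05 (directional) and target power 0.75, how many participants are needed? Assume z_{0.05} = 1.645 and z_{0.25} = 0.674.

n = 25

Fisher's z: C = ½·ln((1+r)/(1−r)) = ½·ln(2.7037) = 0.4973.
n = ((z_{α} + z_β)/C)² + 3.
(1.645 + 0.674) / 0.4973 = 2.319 / 0.4973 = 4.663.
n = 4.663² + 3 = 21.75 + 3 = 24.7.
Round up.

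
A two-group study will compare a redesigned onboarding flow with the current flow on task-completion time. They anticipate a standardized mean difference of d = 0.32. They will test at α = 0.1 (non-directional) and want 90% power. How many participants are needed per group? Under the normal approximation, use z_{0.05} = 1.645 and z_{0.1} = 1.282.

For two independent groups with equal n: n = 2·((z_{α/2} + z_β) / d)².
z_{α/2} + z_β = 1.645 + 1.282 = 2.927.
n = 2 × (2.927 / 0.32)² = 2 × 9.147² = 2 × 83.67 = 167.3.
Round up to the next whole participant.

n = 168 per group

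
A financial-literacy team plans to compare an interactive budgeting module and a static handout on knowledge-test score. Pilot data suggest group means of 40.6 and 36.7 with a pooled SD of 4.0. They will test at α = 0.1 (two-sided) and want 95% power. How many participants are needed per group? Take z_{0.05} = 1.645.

Cohen's d = |M₁ − M₂| / SD_pooled = |40.6 − 36.7| / 4.0 = 3.9 / 4.0 = 0.975.
For two independent groups with equal n: n = 2·((z_{α/2} + z_β) / d)².
z_{α/2} + z_β = 1.645 + 1.645 = 3.290.
n = 2 × (3.290 / 0.975)² = 2 × 3.374² = 2 × 11.39 = 22.8.
Round up to the next whole participant.

n = 23 per group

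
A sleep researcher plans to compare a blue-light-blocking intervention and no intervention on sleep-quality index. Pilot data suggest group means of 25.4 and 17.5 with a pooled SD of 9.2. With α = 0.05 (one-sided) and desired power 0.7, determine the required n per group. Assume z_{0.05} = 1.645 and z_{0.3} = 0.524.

Cohen's d = |M₁ − M₂| / SD_pooled = |25.4 − 17.5| / 9.2 = 7.9 / 9.2 = 0.859.
For two independent groups with equal n: n = 2·((z_{α} + z_β) / d)².
z_{α} + z_β = 1.645 + 0.524 = 2.169.
n = 2 × (2.169 / 0.859)² = 2 × 2.525² = 2 × 6.38 = 12.8.
Round up to the next whole participant.

n = 13 per group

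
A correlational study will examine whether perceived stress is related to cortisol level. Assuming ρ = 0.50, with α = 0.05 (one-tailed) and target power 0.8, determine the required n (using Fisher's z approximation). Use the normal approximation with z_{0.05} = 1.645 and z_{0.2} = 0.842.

Fisher's z: C = ½·ln((1+r)/(1−r)) = ½·ln(3.0000) = 0.5493.
n = ((z_{α} + z_β)/C)² + 3.
(1.645 + 0.842) / 0.5493 = 2.487 / 0.5493 = 4.528.
n = 4.528² + 3 = 20.50 + 3 = 23.5.
Round up.

n = 24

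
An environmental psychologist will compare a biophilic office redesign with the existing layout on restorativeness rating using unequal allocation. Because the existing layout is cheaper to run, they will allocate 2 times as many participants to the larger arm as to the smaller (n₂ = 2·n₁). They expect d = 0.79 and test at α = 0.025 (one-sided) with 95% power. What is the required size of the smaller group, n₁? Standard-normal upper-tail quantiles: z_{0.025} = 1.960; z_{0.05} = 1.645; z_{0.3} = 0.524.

n₁ = 32

With allocation ratio k = n₂/n₁ = 2, Var(x̄₁−x̄₂) = σ²(1/n₁ + 1/(k·n₁)) = σ²·(k+1)/(k·n₁).
So n₁ = (1 + 1/k)·((z_{α} + z_β)/d)² = 1.500 × (3.605/0.79)².
n₁ = 1.500 × 20.82 = 31.2.
Round up: n₁ = 32, giving n₂ = 2 × 32 = 64.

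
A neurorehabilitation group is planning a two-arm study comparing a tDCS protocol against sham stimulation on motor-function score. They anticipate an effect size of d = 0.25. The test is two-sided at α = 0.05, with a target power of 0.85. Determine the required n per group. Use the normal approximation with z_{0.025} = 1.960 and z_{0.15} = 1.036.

n = 288 per group

For two independent groups with equal n: n = 2·((z_{α/2} + z_β) / d)².
z_{α/2} + z_β = 1.960 + 1.036 = 2.996.
n = 2 × (2.996 / 0.25)² = 2 × 11.984² = 2 × 143.62 = 287.2.
Round up to the next whole participant.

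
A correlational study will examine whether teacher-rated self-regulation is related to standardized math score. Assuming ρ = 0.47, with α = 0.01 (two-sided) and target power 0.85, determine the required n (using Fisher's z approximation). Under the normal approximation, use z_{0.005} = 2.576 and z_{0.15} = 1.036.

Fisher's z: C = ½·ln((1+r)/(1−r)) = ½·ln(2.7736) = 0.5101.
n = ((z_{α/2} + z_β)/C)² + 3.
(2.576 + 1.036) / 0.5101 = 3.612 / 0.5101 = 7.081.
n = 7.081² + 3 = 50.14 + 3 = 53.1.
Round up.

n = 54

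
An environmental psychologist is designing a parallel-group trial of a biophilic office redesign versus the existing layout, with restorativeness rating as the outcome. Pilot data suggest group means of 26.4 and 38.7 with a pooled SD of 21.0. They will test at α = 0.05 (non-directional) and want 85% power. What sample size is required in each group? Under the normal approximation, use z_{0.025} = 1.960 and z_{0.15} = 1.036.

Cohen's d = |M₁ − M₂| / SD_pooled = |26.4 − 38.7| / 21.0 = 12.3 / 21.0 = 0.586.
For two independent groups with equal n: n = 2·((z_{α/2} + z_β) / d)².
z_{α/2} + z_β = 1.960 + 1.036 = 2.996.
n = 2 × (2.996 / 0.586)² = 2 × 5.113² = 2 × 26.14 = 52.3.
Round up to the next whole participant.

n = 53 per group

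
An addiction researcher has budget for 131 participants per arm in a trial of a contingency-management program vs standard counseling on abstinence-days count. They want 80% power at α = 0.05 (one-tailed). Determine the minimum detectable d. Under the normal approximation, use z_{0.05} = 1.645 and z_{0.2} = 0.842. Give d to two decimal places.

For two independent groups of n = 131 each: d_min = (z_{α} + z_β)·√(2/n).
z-sum = 1.645 + 0.842 = 2.487.
d_min = 2.487 × √(2/131) = 2.487 × 0.1236 = 0.307.

d_min ≈ 0.31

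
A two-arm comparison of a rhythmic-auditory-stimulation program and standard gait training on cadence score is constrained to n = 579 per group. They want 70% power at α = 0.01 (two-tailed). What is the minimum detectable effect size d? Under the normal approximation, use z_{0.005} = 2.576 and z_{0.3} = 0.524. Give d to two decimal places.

For two independent groups of n = 579 each: d_min = (z_{α/2} + z_β)·√(2/n).
z-sum = 2.576 + 0.524 = 3.100.
d_min = 3.100 × √(2/579) = 3.100 × 0.0588 = 0.182.

d_min ≈ 0.18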